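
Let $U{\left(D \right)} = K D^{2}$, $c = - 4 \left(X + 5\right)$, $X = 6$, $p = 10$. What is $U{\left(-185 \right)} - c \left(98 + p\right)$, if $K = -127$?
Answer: $-4341823$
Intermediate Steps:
$c = -44$ ($c = - 4 \left(6 + 5\right) = \left(-4\right) 11 = -44$)
$U{\left(D \right)} = - 127 D^{2}$
$U{\left(-185 \right)} - c \left(98 + p\right) = - 127 \left(-185\right)^{2} - - 44 \left(98 + 10\right) = \left(-127\right) 34225 - \left(-44\right) 108 = -4346575 - -4752 = -4346575 + 4752 = -4341823$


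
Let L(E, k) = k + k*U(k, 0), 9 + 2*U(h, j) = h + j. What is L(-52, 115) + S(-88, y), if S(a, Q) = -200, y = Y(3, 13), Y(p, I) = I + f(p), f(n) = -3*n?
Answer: 6010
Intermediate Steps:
U(h, j) = -9/2 + h/2 + j/2 (U(h, j) = -9/2 + (h + j)/2 = -9/2 + (h/2 + j/2) = -9/2 + h/2 + j/2)
L(E, k) = k + k*(-9/2 + k/2) (L(E, k) = k + k*(-9/2 + k/2 + (1/2)*0) = k + k*(-9/2 + k/2 + 0) = k + k*(-9/2 + k/2))
Y(p, I) = I - 3*p
y = 4 (y = 13 - 3*3 = 13 - 9 = 4)
L(-52, 115) + S(-88, y) = (1/2)*115*(-7 + 115) - 200 = (1/2)*115*108 - 200 = 6210 - 200 = 6010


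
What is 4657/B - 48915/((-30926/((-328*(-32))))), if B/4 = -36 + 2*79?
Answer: 125344500151/7545944 ≈ 16611.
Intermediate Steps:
B = 488 (B = 4*(-36 + 2*79) = 4*(-36 + 158) = 4*122 = 488)
4657/B - 48915/((-30926/((-328*(-32))))) = 4657/488 - 48915/((-30926/((-328*(-32))))) = 4657*(1/488) - 48915/((-30926/10496)) = 4657/488 - 48915/((-30926*1/10496)) = 4657/488 - 48915/(-15463/5248) = 4657/488 - 48915*(-5248/15463) = 4657/488 + 256705920/15463 = 125344500151/7545944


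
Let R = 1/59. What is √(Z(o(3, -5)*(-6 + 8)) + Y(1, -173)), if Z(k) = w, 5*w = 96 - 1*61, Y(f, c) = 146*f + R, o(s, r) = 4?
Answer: 2*√133163/59 ≈ 12.370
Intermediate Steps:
R = 1/59 ≈ 0.016949
Y(f, c) = 1/59 + 146*f (Y(f, c) = 146*f + 1/59 = 1/59 + 146*f)
w = 7 (w = (96 - 1*61)/5 = (96 - 61)/5 = (⅕)*35 = 7)
Z(k) = 7
√(Z(o(3, -5)*(-6 + 8)) + Y(1, -173)) = √(7 + (1/59 + 146*1)) = √(7 + (1/59 + 146)) = √(7 + 8615/59) = √(9028/59) = 2*√133163/59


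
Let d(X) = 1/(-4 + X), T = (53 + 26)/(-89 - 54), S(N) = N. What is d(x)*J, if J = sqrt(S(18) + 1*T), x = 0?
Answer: -sqrt(356785)/572 ≈ -1.0443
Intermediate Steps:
T = -79/143 (T = 79/(-143) = 79*(-1/143) = -79/143 ≈ -0.55245)
J = sqrt(356785)/143 (J = sqrt(18 + 1*(-79/143)) = sqrt(18 - 79/143) = sqrt(2495/143) = sqrt(356785)/143 ≈ 4.1770)
d(x)*J = (sqrt(356785)/143)/(-4 + 0) = (sqrt(356785)/143)/(-4) = -sqrt(356785)/572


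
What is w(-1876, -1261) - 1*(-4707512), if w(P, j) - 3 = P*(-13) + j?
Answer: 4730642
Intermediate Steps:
w(P, j) = 3 + j - 13*P (w(P, j) = 3 + (P*(-13) + j) = 3 + (-13*P + j) = 3 + (j - 13*P) = 3 + j - 13*P)
w(-1876, -1261) - 1*(-4707512) = (3 - 1261 - 13*(-1876)) - 1*(-4707512) = (3 - 1261 + 24388) + 4707512 = 23130 + 4707512 = 4730642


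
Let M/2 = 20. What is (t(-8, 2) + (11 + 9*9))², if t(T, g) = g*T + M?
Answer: 13456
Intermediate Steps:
M = 40 (M = 2*20 = 40)
t(T, g) = 40 + T*g (t(T, g) = g*T + 40 = T*g + 40 = 40 + T*g)
(t(-8, 2) + (11 + 9*9))² = ((40 - 8*2) + (11 + 9*9))² = ((40 - 16) + (11 + 81))² = (24 + 92)² = 116² = 13456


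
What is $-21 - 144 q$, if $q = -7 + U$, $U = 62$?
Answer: $-7941$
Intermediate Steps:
$q = 55$ ($q = -7 + 62 = 55$)
$-21 - 144 q = -21 - 7920 = -7941$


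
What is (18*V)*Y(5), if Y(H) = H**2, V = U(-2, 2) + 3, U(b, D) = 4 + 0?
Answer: 3150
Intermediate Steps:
U(b, D) = 4
V = 7 (V = 4 + 3 = 7)
(18*V)*Y(5) = (18*7)*5**2 = 126*25 = 3150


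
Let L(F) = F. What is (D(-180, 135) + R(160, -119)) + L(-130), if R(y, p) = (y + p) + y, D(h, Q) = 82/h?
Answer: 6349/90 ≈ 70.544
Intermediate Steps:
R(y, p) = p + 2*y (R(y, p) = (p + y) + y = p + 2*y)
(D(-180, 135) + R(160, -119)) + L(-130) = (82/(-180) + (-119 + 2*160)) - 130 = (82*(-1/180) + (-119 + 320)) - 130 = (-41/90 + 201) - 130 = 18049/90 - 130 = 6349/90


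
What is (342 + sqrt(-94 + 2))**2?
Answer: 116872 + 1368*I*sqrt(23) ≈ 1.1687e+5 + 6560.7*I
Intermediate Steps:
(342 + sqrt(-94 + 2))**2 = (342 + sqrt(-92))**2 = (342 + 2*I*sqrt(23))**2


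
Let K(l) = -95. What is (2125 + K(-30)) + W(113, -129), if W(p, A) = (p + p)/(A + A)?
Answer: 261757/129 ≈ 2029.1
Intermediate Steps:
W(p, A) = p/A (W(p, A) = (2*p)/((2*A)) = (2*p)*(1/(2*A)) = p/A)
(2125 + K(-30)) + W(113, -129) = (2125 - 95) + 113/(-129) = 2030 + 113*(-1/129) = 2030 - 113/129 = 261757/129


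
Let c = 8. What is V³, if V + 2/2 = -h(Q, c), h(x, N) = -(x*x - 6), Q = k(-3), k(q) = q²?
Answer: 405224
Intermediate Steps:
Q = 9 (Q = (-3)² = 9)
h(x, N) = 6 - x² (h(x, N) = -(x² - 6) = -(-6 + x²) = 6 - x²)
V = 74 (V = -1 - (6 - 1*9²) = -1 - (6 - 1*81) = -1 - (6 - 81) = -1 - 1*(-75) = -1 + 75 = 74)
V³ = 74³ = 405224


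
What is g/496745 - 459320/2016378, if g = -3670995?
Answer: -763027846951/100162568961 ≈ -7.6179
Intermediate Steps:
g/496745 - 459320/2016378 = -3670995/496745 - 459320/2016378 = -3670995*1/496745 - 459320*1/2016378 = -734199/99349 - 229660/1008189 = -763027846951/100162568961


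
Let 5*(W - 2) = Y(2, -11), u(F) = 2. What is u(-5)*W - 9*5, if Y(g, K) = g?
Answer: -201/5 ≈ -40.200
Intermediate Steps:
W = 12/5 (W = 2 + (1/5)*2 = 2 + 2/5 = 12/5 ≈ 2.4000)
u(-5)*W - 9*5 = 2*(12/5) - 9*5 = 24/5 - 45 = -201/5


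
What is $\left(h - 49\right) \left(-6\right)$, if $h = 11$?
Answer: $228$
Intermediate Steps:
$\left(h - 49\right) \left(-6\right) = \left(11 - 49\right) \left(-6\right) = \left(-38\right) \left(-6\right) = 228$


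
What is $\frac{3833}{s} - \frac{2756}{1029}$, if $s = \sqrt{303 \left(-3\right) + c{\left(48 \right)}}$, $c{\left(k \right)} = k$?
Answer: $- \frac{2756}{1029} - \frac{3833 i \sqrt{861}}{861} \approx -2.6783 - 130.63 i$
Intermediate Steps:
$s = i \sqrt{861}$ ($s = \sqrt{303 \left(-3\right) + 48} = \sqrt{-909 + 48} = \sqrt{-861} = i \sqrt{861} \approx 29.343 i$)
$\frac{3833}{s} - \frac{2756}{1029} = \frac{3833}{i \sqrt{861}} - \frac{2756}{1029} = 3833 \left(- \frac{i \sqrt{861}}{861}\right) - \frac{2756}{1029} = - \frac{3833 i \sqrt{861}}{861} - \frac{2756}{1029} = - \frac{2756}{1029} - \frac{3833 i \sqrt{861}}{861}$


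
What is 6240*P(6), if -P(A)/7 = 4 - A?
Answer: 87360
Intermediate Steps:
P(A) = -28 + 7*A (P(A) = -7*(4 - A) = -28 + 7*A)
6240*P(6) = 6240*(-28 + 7*6) = 6240*(-28 + 42) = 6240*14 = 87360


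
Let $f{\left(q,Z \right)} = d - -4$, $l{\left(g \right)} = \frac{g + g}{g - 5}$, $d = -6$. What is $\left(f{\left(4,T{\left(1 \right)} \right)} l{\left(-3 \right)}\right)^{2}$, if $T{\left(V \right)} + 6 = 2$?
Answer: $\frac{9}{4} \approx 2.25$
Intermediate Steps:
$T{\left(V \right)} = -4$ ($T{\left(V \right)} = -6 + 2 = -4$)
$l{\left(g \right)} = \frac{2 g}{-5 + g}$
$f{\left(q,Z \right)} = -2$ ($f{\left(q,Z \right)} = -6 - -4 = -6 + 4 = -2$)
$\left(f{\left(4,T{\left(1 \right)} \right)} l{\left(-3 \right)}\right)^{2} = \left(- 2 \cdot 2 \left(-3\right) \frac{1}{-5 - 3}\right)^{2} = \left(- 2 \cdot 2 \left(-3\right) \frac{1}{-8}\right)^{2} = \left(- 2 \cdot 2 \left(-3\right) \left(- \frac{1}{8}\right)\right)^{2} = \left(\left(-2\right) \frac{3}{4}\right)^{2} = \left(- \frac{3}{2}\right)^{2} = \frac{9}{4}$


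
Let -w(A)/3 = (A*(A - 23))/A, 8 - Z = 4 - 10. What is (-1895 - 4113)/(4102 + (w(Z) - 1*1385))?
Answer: -751/343 ≈ -2.1895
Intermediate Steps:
Z = 14 (Z = 8 - (4 - 10) = 8 - 1*(-6) = 8 + 6 = 14)
w(A) = 69 - 3*A (w(A) = -3*A*(A - 23)/A = -3*A*(-23 + A)/A = -3*(-23 + A) = 69 - 3*A)
(-1895 - 4113)/(4102 + (w(Z) - 1*1385)) = (-1895 - 4113)/(4102 + ((69 - 3*14) - 1*1385)) = -6008/(4102 + ((69 - 42) - 1385)) = -6008/(4102 + (27 - 1385)) = -6008/(4102 - 1358) = -6008/2744 = -6008*1/2744 = -751/343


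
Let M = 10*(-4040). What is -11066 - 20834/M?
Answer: -223522783/20200 ≈ -11065.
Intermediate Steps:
M = -40400
-11066 - 20834/M = -11066 - 20834/(-40400) = -11066 - 20834*(-1/40400) = -11066 + 10417/20200 = -223522783/20200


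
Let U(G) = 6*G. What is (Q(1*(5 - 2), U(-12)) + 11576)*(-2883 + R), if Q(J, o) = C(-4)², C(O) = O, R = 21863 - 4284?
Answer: 170356032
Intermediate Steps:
R = 17579
Q(J, o) = 16 (Q(J, o) = (-4)² = 16)
(Q(1*(5 - 2), U(-12)) + 11576)*(-2883 + R) = (16 + 11576)*(-2883 + 17579) = 11592*14696 = 170356032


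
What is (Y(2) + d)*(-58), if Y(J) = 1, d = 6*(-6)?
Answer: 2030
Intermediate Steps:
d = -36
(Y(2) + d)*(-58) = (1 - 36)*(-58) = -35*(-58) = 2030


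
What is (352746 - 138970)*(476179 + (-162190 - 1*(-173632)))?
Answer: 104241666896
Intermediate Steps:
(352746 - 138970)*(476179 + (-162190 - 1*(-173632))) = 213776*(476179 + (-162190 + 173632)) = 213776*(476179 + 11442) = 213776*487621 = 104241666896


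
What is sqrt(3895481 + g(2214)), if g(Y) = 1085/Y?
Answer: sqrt(2121650620674)/738 ≈ 1973.7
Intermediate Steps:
sqrt(3895481 + g(2214)) = sqrt(3895481 + 1085/2214) = sqrt(8624596019/2214) = sqrt(2121650620674)/738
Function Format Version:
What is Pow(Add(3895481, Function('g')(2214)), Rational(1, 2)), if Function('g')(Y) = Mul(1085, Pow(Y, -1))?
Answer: Mul(Rational(1, 738), Pow(2121650620674, Rational(1, 2))) ≈ 1973.7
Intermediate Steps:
Pow(Add(3895481, Function('g')(2214)), Rational(1, 2)) = Pow(Add(3895481, Mul(1085, Pow(2214, -1))), Rational(1, 2)) = Pow(Add(3895481, Mul(1085, Rational(1, 2214))), Rational(1, 2)) = Pow(Add(3895481, Rational(1085, 2214)), Rational(1, 2)) = Pow(Rational(8624596019, 2214), Rational(1, 2)) = Mul(Rational(1, 738), Pow(2121650620674, Rational(1, 2)))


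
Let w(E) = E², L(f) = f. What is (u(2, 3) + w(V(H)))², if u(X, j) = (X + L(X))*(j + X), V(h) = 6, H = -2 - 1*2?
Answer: 3136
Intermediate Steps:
H = -4 (H = -2 - 2 = -4)
u(X, j) = 2*X*(X + j) (u(X, j) = (X + X)*(j + X) = (2*X)*(X + j) = 2*X*(X + j))
(u(2, 3) + w(V(H)))² = (2*2*(2 + 3) + 6²)² = (2*2*5 + 36)² = (20 + 36)² = 56² = 3136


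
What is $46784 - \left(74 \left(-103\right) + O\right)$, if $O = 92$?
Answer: $54314$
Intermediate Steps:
$46784 - \left(74 \left(-103\right) + O\right) = 46784 - \left(74 \left(-103\right) + 92\right) = 46784 - \left(-7622 + 92\right) = 46784 - -7530 = 46784 + 7530 = 54314$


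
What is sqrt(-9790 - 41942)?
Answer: 6*I*sqrt(1437) ≈ 227.45*I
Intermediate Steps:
sqrt(-9790 - 41942) = sqrt(-51732) = 6*I*sqrt(1437)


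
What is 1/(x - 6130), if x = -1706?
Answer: -1/7836 ≈ -0.00012762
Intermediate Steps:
1/(x - 6130) = 1/(-1706 - 6130) = 1/(-7836) = -1/7836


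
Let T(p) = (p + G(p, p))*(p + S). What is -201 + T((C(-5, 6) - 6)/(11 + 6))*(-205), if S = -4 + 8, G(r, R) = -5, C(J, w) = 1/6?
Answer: 39582221/10404 ≈ 3804.5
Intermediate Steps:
C(J, w) = ⅙
S = 4
T(p) = (-5 + p)*(4 + p) (T(p) = (p - 5)*(p + 4) = (-5 + p)*(4 + p))
-201 + T((C(-5, 6) - 6)/(11 + 6))*(-205) = -201 + (-20 + ((⅙ - 6)/(11 + 6))² - (⅙ - 6)/(11 + 6))*(-205) = -201 + (-20 + (-35/6/17)² - (-35)/(6*17))*(-205) = -201 + (-20 + (-35/6*1/17)² - (-35)/(6*17))*(-205) = -201 + (-20 + (-35/102)² - 1*(-35/102))*(-205) = -201 + (-20 + 1225/10404 + 35/102)*(-205) = -201 - 203285/10404*(-205) = -201 + 41673425/10404 = 39582221/10404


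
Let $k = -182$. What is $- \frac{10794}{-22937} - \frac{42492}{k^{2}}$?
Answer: $- \frac{154274637}{189941297} \approx -0.81222$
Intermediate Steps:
$- \frac{10794}{-22937} - \frac{42492}{k^{2}} = - \frac{10794}{-22937} - \frac{42492}{\left(-182\right)^{2}} = \left(-10794\right) \left(- \frac{1}{22937}\right) - \frac{42492}{33124} = \frac{10794}{22937} - \frac{10623}{8281} = - \frac{154274637}{189941297}$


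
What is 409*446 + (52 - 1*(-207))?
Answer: 182673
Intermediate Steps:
409*446 + (52 - 1*(-207)) = 182414 + (52 + 207) = 182414 + 259 = 182673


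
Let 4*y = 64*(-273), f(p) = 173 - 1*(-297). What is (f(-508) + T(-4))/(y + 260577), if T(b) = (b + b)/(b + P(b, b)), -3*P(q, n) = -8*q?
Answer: 5176/2818299 ≈ 0.0018366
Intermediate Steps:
f(p) = 470 (f(p) = 173 + 297 = 470)
y = -4368 (y = (64*(-273))/4 = (¼)*(-17472) = -4368)
P(q, n) = 8*q/3 (P(q, n) = -(-8)*q/3 = 8*q/3)
T(b) = 6/11 (T(b) = (b + b)/(b + 8*b/3) = (2*b)/((11*b/3)) = (2*b)*(3/(11*b)) = 6/11)
(f(-508) + T(-4))/(y + 260577) = (470 + 6/11)/(-4368 + 260577) = (5176/11)/256209 = (5176/11)*(1/256209) = 5176/2818299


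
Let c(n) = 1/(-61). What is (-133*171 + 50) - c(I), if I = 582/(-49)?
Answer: -1384272/61 ≈ -22693.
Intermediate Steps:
I = -582/49 (I = 582*(-1/49) = -582/49 ≈ -11.878)
c(n) = -1/61
(-133*171 + 50) - c(I) = (-133*171 + 50) - 1*(-1/61) = (-22743 + 50) + 1/61 = -22693 + 1/61 = -1384272/61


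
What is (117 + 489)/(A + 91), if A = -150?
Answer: -606/59 ≈ -10.271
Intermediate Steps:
(117 + 489)/(A + 91) = (117 + 489)/(-150 + 91) = 606/(-59) = 606*(-1/59) = -606/59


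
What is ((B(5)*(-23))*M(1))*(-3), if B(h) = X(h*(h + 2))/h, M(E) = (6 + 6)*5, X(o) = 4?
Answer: 3312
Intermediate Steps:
M(E) = 60 (M(E) = 12*5 = 60)
B(h) = 4/h
((B(5)*(-23))*M(1))*(-3) = (((4/5)*(-23))*60)*(-3) = (((4*(⅕))*(-23))*60)*(-3) = (((⅘)*(-23))*60)*(-3) = -92/5*60*(-3) = -1104*(-3) = 3312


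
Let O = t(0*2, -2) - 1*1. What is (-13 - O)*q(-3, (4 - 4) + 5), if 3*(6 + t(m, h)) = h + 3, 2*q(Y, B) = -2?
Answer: 19/3 ≈ 6.3333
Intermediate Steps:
q(Y, B) = -1 (q(Y, B) = (½)*(-2) = -1)
t(m, h) = -5 + h/3 (t(m, h) = -6 + (h + 3)/3 = -6 + (3 + h)/3 = -6 + (1 + h/3) = -5 + h/3)
O = -20/3 (O = (-5 + (⅓)*(-2)) - 1*1 = (-5 - ⅔) - 1 = -17/3 - 1 = -20/3 ≈ -6.6667)
(-13 - O)*q(-3, (4 - 4) + 5) = (-13 - 1*(-20/3))*(-1) = (-13 + 20/3)*(-1) = -19/3*(-1) = 19/3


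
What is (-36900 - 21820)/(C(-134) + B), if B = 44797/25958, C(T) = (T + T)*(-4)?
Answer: -1524253760/27871773 ≈ -54.688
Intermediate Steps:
C(T) = -8*T (C(T) = (2*T)*(-4) = -8*T)
B = 44797/25958 (B = 44797*(1/25958) = 44797/25958 ≈ 1.7257)
(-36900 - 21820)/(C(-134) + B) = (-36900 - 21820)/(-8*(-134) + 44797/25958) = -58720/(1072 + 44797/25958) = -58720/27871773/25958 = -58720*25958/27871773 = -1524253760/27871773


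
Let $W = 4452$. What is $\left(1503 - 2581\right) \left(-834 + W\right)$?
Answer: $-3900204$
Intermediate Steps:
$\left(1503 - 2581\right) \left(-834 + W\right) = \left(1503 - 2581\right) \left(-834 + 4452\right) = \left(-1078\right) 3618 = -3900204$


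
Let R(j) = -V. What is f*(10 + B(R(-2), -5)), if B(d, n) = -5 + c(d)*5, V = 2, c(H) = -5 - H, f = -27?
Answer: 270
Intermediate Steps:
R(j) = -2 (R(j) = -1*2 = -2)
B(d, n) = -30 - 5*d (B(d, n) = -5 + (-5 - d)*5 = -5 + (-25 - 5*d) = -30 - 5*d)
f*(10 + B(R(-2), -5)) = -27*(10 + (-30 - 5*(-2))) = -27*(10 + (-30 + 10)) = -27*(10 - 20) = -27*(-10) = 270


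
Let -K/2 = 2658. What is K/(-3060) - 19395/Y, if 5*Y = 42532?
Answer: -5886949/10845660 ≈ -0.54279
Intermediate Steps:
Y = 42532/5 (Y = (⅕)*42532 = 42532/5 ≈ 8506.4)
K = -5316 (K = -2*2658 = -5316)
K/(-3060) - 19395/Y = -5316/(-3060) - 19395/42532/5 = -5316*(-1/3060) - 19395*5/42532 = 443/255 - 96975/42532 = -5886949/10845660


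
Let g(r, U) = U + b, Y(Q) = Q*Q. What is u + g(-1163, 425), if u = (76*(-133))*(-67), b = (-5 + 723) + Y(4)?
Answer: 678395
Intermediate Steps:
Y(Q) = Q**2
b = 734 (b = (-5 + 723) + 4**2 = 718 + 16 = 734)
g(r, U) = 734 + U (g(r, U) = U + 734 = 734 + U)
u = 677236 (u = -10108*(-67) = 677236)
u + g(-1163, 425) = 677236 + (734 + 425) = 677236 + 1159 = 678395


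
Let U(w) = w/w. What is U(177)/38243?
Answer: 1/38243 ≈ 2.6149e-5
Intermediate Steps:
U(w) = 1
U(177)/38243 = 1/38243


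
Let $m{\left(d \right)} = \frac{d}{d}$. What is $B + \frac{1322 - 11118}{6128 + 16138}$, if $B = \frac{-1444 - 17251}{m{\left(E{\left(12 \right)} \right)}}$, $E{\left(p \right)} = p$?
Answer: $- \frac{208136333}{11133} \approx -18695.0$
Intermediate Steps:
$m{\left(d \right)} = 1$
$B = -18695$ ($B = \frac{-1444 - 17251}{1} = \left(-1444 - 17251\right) 1 = \left(-18695\right) 1 = -18695$)
$B + \frac{1322 - 11118}{6128 + 16138} = -18695 + \frac{1322 - 11118}{6128 + 16138} = -18695 - \frac{9796}{22266} = -18695 - \frac{4898}{11133} = - \frac{208136333}{11133}$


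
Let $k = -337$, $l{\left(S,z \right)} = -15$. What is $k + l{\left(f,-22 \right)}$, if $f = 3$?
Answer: $-352$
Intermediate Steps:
$k + l{\left(f,-22 \right)} = -337 - 15 = -352$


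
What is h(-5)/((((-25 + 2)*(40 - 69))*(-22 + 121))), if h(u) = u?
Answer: -5/66033 ≈ -7.5720e-5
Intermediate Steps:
h(-5)/((((-25 + 2)*(40 - 69))*(-22 + 121))) = -5*1/((-25 + 2)*(-22 + 121)*(40 - 69)) = -5/(-23*(-29)*99) = -5/(667*99) = -5/66033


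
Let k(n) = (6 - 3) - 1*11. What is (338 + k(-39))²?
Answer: 108900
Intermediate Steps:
k(n) = -8 (k(n) = 3 - 11 = -8)
(338 + k(-39))² = (338 - 8)² = 330² = 108900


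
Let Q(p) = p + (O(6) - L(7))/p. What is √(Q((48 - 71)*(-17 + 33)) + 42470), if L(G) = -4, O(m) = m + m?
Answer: √22271935/23 ≈ 205.19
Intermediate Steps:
O(m) = 2*m
Q(p) = p + 16/p (Q(p) = p + (2*6 - 1*(-4))/p = p + (12 + 4)/p = p + 16/p)
√(Q((48 - 71)*(-17 + 33)) + 42470) = √(((48 - 71)*(-17 + 33) + 16/(((48 - 71)*(-17 + 33)))) + 42470) = √((-23*16 + 16/((-23*16))) + 42470) = √((-368 + 16/(-368)) + 42470) = √((-368 + 16*(-1/368)) + 42470) = √((-368 - 1/23) + 42470) = √(-8465/23 + 42470) = √(968345/23) = √22271935/23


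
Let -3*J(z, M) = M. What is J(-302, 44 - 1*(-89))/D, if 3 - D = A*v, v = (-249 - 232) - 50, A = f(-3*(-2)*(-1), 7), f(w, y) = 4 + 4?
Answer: -133/12753 ≈ -0.010429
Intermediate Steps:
J(z, M) = -M/3
f(w, y) = 8
A = 8
v = -531 (v = -481 - 50 = -531)
D = 4251 (D = 3 - 8*(-531) = 3 - 1*(-4248) = 3 + 4248 = 4251)
J(-302, 44 - 1*(-89))/D = -(44 - 1*(-89))/3/4251 = -(44 + 89)/3*(1/4251) = -⅓*133*(1/4251) = -133/3*1/4251 = -133/12753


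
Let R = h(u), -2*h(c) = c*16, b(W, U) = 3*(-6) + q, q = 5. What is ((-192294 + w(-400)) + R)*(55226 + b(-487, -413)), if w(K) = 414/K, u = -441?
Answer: -2084478860691/200 ≈ -1.0422e+10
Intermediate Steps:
b(W, U) = -13 (b(W, U) = 3*(-6) + 5 = -18 + 5 = -13)
h(c) = -8*c (h(c) = -c*16/2 = -8*c)
R = 3528 (R = -8*(-441) = 3528)
((-192294 + w(-400)) + R)*(55226 + b(-487, -413)) = ((-192294 + 414/(-400)) + 3528)*(55226 - 13) = ((-192294 + 414*(-1/400)) + 3528)*55213 = ((-192294 - 207/200) + 3528)*55213 = (-38459007/200 + 3528)*55213 = -37753407/200*55213 = -2084478860691/200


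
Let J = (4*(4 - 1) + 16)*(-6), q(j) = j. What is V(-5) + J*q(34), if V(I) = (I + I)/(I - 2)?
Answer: -39974/7 ≈ -5710.6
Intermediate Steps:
J = -168 (J = (4*3 + 16)*(-6) = (12 + 16)*(-6) = 28*(-6) = -168)
V(I) = 2*I/(-2 + I) (V(I) = (2*I)/(-2 + I) = 2*I/(-2 + I))
V(-5) + J*q(34) = 2*(-5)/(-2 - 5) - 168*34 = 2*(-5)/(-7) - 5712 = 2*(-5)*(-1/7) - 5712 = 10/7 - 5712 = -39974/7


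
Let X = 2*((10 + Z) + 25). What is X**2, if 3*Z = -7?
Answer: 38416/9 ≈ 4268.4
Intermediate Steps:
Z = -7/3 (Z = (1/3)*(-7) = -7/3 ≈ -2.3333)
X = 196/3 (X = 2*((10 - 7/3) + 25) = 2*(23/3 + 25) = 2*(98/3) = 196/3 ≈ 65.333)
X**2 = (196/3)**2 = 38416/9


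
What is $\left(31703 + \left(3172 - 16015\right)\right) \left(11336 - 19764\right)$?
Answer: $-158952080$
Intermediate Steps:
$\left(31703 + \left(3172 - 16015\right)\right) \left(11336 - 19764\right) = \left(31703 + \left(3172 - 16015\right)\right) \left(-8428\right) = \left(31703 - 12843\right) \left(-8428\right) = 18860 \left(-8428\right) = -158952080$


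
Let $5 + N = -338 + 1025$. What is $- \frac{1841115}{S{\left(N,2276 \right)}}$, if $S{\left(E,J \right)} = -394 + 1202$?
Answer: $- \frac{1841115}{808} \approx -2278.6$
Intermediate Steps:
$N = 682$ ($N = -5 + \left(-338 + 1025\right) = -5 + 687 = 682$)
$S{\left(E,J \right)} = 808$
$- \frac{1841115}{S{\left(N,2276 \right)}} = - \frac{1841115}{808}$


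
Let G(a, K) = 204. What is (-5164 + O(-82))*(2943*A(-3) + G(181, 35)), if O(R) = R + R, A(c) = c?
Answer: 45954000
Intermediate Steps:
O(R) = 2*R
(-5164 + O(-82))*(2943*A(-3) + G(181, 35)) = (-5164 + 2*(-82))*(2943*(-3) + 204) = (-5164 - 164)*(-8829 + 204) = -5328*(-8625) = 45954000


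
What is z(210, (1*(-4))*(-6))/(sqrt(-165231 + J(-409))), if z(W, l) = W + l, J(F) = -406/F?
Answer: -234*I*sqrt(27639840857)/67579073 ≈ -0.57567*I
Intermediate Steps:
z(210, (1*(-4))*(-6))/(sqrt(-165231 + J(-409))) = (210 + (1*(-4))*(-6))/(sqrt(-165231 - 406/(-409))) = (210 - 4*(-6))/(sqrt(-165231 - 406*(-1/409))) = (210 + 24)/(sqrt(-165231 + 406/409)) = 234/(sqrt(-67579073/409)) = 234/((I*sqrt(27639840857)/409)) = 234*(-I*sqrt(27639840857)/67579073) = -234*I*sqrt(27639840857)/67579073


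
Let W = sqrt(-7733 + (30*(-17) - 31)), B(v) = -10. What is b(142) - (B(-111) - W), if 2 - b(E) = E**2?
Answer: -20152 + I*sqrt(8274) ≈ -20152.0 + 90.962*I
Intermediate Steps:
b(E) = 2 - E**2
W = I*sqrt(8274) (W = sqrt(-7733 + (-510 - 31)) = sqrt(-7733 - 541) = sqrt(-8274) = I*sqrt(8274) ≈ 90.962*I)
b(142) - (B(-111) - W) = (2 - 1*142**2) - (-10 - I*sqrt(8274)) = (2 - 1*20164) - (-10 - I*sqrt(8274)) = (2 - 20164) + (10 + I*sqrt(8274)) = -20162 + (10 + I*sqrt(8274)) = -20152 + I*sqrt(8274)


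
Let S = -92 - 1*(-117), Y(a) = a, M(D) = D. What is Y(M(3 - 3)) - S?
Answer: -25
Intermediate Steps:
S = 25 (S = -92 + 117 = 25)
Y(M(3 - 3)) - S = (3 - 3) - 1*25 = 0 - 25 = -25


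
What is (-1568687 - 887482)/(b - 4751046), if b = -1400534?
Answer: 2456169/6151580 ≈ 0.39927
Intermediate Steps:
(-1568687 - 887482)/(b - 4751046) = (-1568687 - 887482)/(-1400534 - 4751046) = -2456169/(-6151580) = -2456169*(-1/6151580) = 2456169/6151580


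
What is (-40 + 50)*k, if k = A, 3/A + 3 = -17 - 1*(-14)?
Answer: -5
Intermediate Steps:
A = -½ (A = 3/(-3 + (-17 - 1*(-14))) = 3/(-3 + (-17 + 14)) = 3/(-3 - 3) = 3/(-6) = 3*(-⅙) = -½ ≈ -0.50000)
k = -½ ≈ -0.50000
(-40 + 50)*k = (-40 + 50)*(-½) = 10*(-½) = -5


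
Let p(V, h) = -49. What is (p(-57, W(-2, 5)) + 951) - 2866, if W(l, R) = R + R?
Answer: -1964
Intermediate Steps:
W(l, R) = 2*R
(p(-57, W(-2, 5)) + 951) - 2866 = (-49 + 951) - 2866 = 902 - 2866 = -1964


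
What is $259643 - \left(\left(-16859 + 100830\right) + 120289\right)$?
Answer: $55383$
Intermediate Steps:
$259643 - \left(\left(-16859 + 100830\right) + 120289\right) = 259643 - \left(83971 + 120289\right) = 259643 - 204260 = 55383$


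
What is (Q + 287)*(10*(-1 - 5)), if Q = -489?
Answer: 12120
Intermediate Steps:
(Q + 287)*(10*(-1 - 5)) = (-489 + 287)*(10*(-1 - 5)) = -2020*(-6) = -202*(-60) = 12120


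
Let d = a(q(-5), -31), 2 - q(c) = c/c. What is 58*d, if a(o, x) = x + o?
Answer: -1740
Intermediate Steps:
q(c) = 1 (q(c) = 2 - c/c = 2 - 1*1 = 2 - 1 = 1)
a(o, x) = o + x
d = -30 (d = 1 - 31 = -30)
58*d = 58*(-30) = -1740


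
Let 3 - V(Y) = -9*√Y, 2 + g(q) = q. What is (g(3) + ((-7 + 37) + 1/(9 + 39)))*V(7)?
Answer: 1489/16 + 4467*√7/16 ≈ 831.72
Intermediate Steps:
g(q) = -2 + q
V(Y) = 3 + 9*√Y (V(Y) = 3 - (-9)*√Y = 3 + 9*√Y)
(g(3) + ((-7 + 37) + 1/(9 + 39)))*V(7) = ((-2 + 3) + ((-7 + 37) + 1/(9 + 39)))*(3 + 9*√7) = (1 + (30 + 1/48))*(3 + 9*√7) = (1 + 1441/48)*(3 + 9*√7) = 1489*(3 + 9*√7)/48 = 1489/16 + 4467*√7/16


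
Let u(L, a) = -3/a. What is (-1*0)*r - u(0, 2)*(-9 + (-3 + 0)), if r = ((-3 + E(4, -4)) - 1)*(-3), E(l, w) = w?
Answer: -18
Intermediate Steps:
r = 24 (r = ((-3 - 4) - 1)*(-3) = (-7 - 1)*(-3) = -8*(-3) = 24)
(-1*0)*r - u(0, 2)*(-9 + (-3 + 0)) = -1*0*24 - (-3/2)*(-9 + (-3 + 0)) = 0*24 - (-3*1/2)*(-9 - 3) = 0 - (-3)*(-12)/2 = 0 - 1*18 = 0 - 18 = -18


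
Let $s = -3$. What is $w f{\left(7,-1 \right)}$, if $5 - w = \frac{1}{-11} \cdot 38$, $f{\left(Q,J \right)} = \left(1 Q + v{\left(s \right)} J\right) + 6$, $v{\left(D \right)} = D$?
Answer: $\frac{1488}{11} \approx 135.27$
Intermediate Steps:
$f{\left(Q,J \right)} = 6 + Q - 3 J$ ($f{\left(Q,J \right)} = \left(1 Q - 3 J\right) + 6 = \left(Q - 3 J\right) + 6 = 6 + Q - 3 J$)
$w = \frac{93}{11}$ ($w = 5 - \frac{1}{-11} \cdot 38 = 5 - \left(- \frac{1}{11}\right) 38 = 5 - - \frac{38}{11} = 5 + \frac{38}{11} = \frac{93}{11} \approx 8.4545$)
$w f{\left(7,-1 \right)} = \frac{93 \left(6 + 7 - -3\right)}{11} = \frac{93 \left(6 + 7 + 3\right)}{11} = \frac{93}{11} \cdot 16 = \frac{1488}{11}$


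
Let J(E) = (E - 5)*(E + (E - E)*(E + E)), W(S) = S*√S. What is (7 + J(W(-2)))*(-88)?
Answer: 88 - 880*I*√2 ≈ 88.0 - 1244.5*I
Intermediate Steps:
W(S) = S^(3/2)
J(E) = E*(-5 + E) (J(E) = (-5 + E)*(E + 0*(2*E)) = (-5 + E)*(E + 0) = (-5 + E)*E = E*(-5 + E))
(7 + J(W(-2)))*(-88) = (7 + (-2)^(3/2)*(-5 + (-2)^(3/2)))*(-88) = (7 + (-2*I*√2)*(-5 - 2*I*√2))*(-88) = (7 - 2*I*√2*(-5 - 2*I*√2))*(-88) = -616 + 176*I*√2*(-5 - 2*I*√2)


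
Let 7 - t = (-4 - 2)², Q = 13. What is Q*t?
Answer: -377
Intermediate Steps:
t = -29 (t = 7 - (-4 - 2)² = 7 - 1*(-6)² = 7 - 1*36 = 7 - 36 = -29)
Q*t = 13*(-29) = -377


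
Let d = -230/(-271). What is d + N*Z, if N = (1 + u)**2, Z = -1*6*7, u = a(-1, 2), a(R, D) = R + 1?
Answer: -11152/271 ≈ -41.151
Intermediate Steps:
a(R, D) = 1 + R
u = 0 (u = 1 - 1 = 0)
Z = -42 (Z = -6*7 = -42)
d = 230/271 (d = -230*(-1/271) = 230/271 ≈ 0.84871)
N = 1 (N = (1 + 0)**2 = 1**2 = 1)
d + N*Z = 230/271 + 1*(-42) = 230/271 - 42 = -11152/271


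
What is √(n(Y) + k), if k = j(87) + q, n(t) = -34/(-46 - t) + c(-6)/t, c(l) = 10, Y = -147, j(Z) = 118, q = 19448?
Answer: √88018589382/2121 ≈ 139.88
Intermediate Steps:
n(t) = -34/(-46 - t) + 10/t
k = 19566 (k = 118 + 19448 = 19566)
√(n(Y) + k) = √(4*(115 + 11*(-147))/(-147*(46 - 147)) + 19566) = √(4*(-1/147)*(115 - 1617)/(-101) + 19566) = √(4*(-1/147)*(-1/101)*(-1502) + 19566) = √(-6008/14847 + 19566) = √(290490394/14847) = √88018589382/2121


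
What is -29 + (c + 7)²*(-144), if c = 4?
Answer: -17453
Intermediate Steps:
-29 + (c + 7)²*(-144) = -29 + (4 + 7)²*(-144) = -29 + 11²*(-144) = -29 + 121*(-144) = -29 - 17424 = -17453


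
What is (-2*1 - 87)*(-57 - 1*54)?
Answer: 9879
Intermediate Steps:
(-2*1 - 87)*(-57 - 1*54) = (-2 - 87)*(-57 - 54) = -89*(-111) = 9879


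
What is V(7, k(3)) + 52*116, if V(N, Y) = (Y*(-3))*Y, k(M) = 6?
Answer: 5924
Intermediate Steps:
V(N, Y) = -3*Y² (V(N, Y) = (-3*Y)*Y = -3*Y²)
V(7, k(3)) + 52*116 = -3*6² + 52*116 = -3*36 + 6032 = -108 + 6032 = 5924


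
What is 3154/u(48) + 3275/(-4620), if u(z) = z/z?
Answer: 2913641/924 ≈ 3153.3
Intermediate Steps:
u(z) = 1
3154/u(48) + 3275/(-4620) = 3154/1 + 3275/(-4620) = 3154*1 + 3275*(-1/4620) = 3154 - 655/924 = 2913641/924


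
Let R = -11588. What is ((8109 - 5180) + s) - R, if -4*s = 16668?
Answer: 10350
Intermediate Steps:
s = -4167 (s = -¼*16668 = -4167)
((8109 - 5180) + s) - R = ((8109 - 5180) - 4167) - 1*(-11588) = (2929 - 4167) + 11588 = -1238 + 11588 = 10350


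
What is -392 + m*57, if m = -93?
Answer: -5693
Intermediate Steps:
-392 + m*57 = -392 - 93*57 = -392 - 5301 = -5693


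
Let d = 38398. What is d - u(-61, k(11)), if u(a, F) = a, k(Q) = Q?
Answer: 38459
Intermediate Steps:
d - u(-61, k(11)) = 38398 - 1*(-61) = 38398 + 61 = 38459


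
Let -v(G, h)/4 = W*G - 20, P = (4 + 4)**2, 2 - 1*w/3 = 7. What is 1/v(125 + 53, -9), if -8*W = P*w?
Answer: -1/85360 ≈ -1.1715e-5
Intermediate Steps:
w = -15 (w = 6 - 3*7 = 6 - 21 = -15)
P = 64 (P = 8**2 = 64)
W = 120 (W = -8*(-15) = -1/8*(-960) = 120)
v(G, h) = 80 - 480*G (v(G, h) = -4*(120*G - 20) = -4*(-20 + 120*G) = 80 - 480*G)
1/v(125 + 53, -9) = 1/(80 - 480*(125 + 53)) = 1/(80 - 480*178) = 1/(80 - 85440) = 1/(-85360) = -1/85360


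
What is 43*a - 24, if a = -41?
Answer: -1787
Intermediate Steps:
43*a - 24 = 43*(-41) - 24 = -1763 - 24 = -1787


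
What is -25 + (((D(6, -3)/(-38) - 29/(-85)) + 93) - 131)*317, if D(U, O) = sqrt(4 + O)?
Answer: -38666941/3230 ≈ -11971.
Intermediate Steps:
-25 + (((D(6, -3)/(-38) - 29/(-85)) + 93) - 131)*317 = -25 + (((sqrt(4 - 3)/(-38) - 29/(-85)) + 93) - 131)*317 = -25 + (((sqrt(1)*(-1/38) - 29*(-1/85)) + 93) - 131)*317 = -25 + (((1*(-1/38) + 29/85) + 93) - 131)*317 = -25 + (((-1/38 + 29/85) + 93) - 131)*317 = -25 + ((1017/3230 + 93) - 131)*317 = -25 + (301407/3230 - 131)*317 = -25 - 121723/3230*317 = -25 - 38586191/3230 = -38666941/3230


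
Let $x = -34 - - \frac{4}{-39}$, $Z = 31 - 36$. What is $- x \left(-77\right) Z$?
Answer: $\frac{512050}{39} \approx 13129.0$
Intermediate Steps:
$Z = -5$
$x = - \frac{1330}{39}$ ($x = -34 - \left(-4\right) \left(- \frac{1}{39}\right) = -34 - \frac{4}{39} = - \frac{1330}{39} \approx -34.103$)
$- x \left(-77\right) Z = \left(-1\right) \left(- \frac{1330}{39}\right) \left(-77\right) \left(-5\right) = \frac{1330}{39} \left(-77\right) \left(-5\right) = \left(- \frac{102410}{39}\right) \left(-5\right) = \frac{512050}{39}$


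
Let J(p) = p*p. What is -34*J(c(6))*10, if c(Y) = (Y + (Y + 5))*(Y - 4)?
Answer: -393040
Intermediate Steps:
c(Y) = (-4 + Y)*(5 + 2*Y) (c(Y) = (Y + (5 + Y))*(-4 + Y) = (5 + 2*Y)*(-4 + Y) = (-4 + Y)*(5 + 2*Y))
J(p) = p²
-34*J(c(6))*10 = -34*(-20 - 3*6 + 2*6²)²*10 = -34*(-20 - 18 + 2*36)²*10 = -34*(-20 - 18 + 72)²*10 = -34*34²*10 = -34*1156*10 = -39304*10 = -393040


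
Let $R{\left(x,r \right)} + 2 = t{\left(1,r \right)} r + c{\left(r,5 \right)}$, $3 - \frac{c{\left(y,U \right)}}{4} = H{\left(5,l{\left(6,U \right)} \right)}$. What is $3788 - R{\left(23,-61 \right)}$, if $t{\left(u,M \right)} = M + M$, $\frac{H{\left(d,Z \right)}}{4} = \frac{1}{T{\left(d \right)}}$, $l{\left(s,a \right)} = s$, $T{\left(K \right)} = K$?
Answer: $- \frac{18304}{5} \approx -3660.8$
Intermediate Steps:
$H{\left(d,Z \right)} = \frac{4}{d}$
$t{\left(u,M \right)} = 2 M$
$c{\left(y,U \right)} = \frac{44}{5}$ ($c{\left(y,U \right)} = 12 - 4 \cdot \frac{4}{5} = 12 - 4 \cdot 4 \cdot \frac{1}{5} = 12 - \frac{16}{5} = \frac{44}{5}$)
$R{\left(x,r \right)} = \frac{34}{5} + 2 r^{2}$ ($R{\left(x,r \right)} = -2 + \left(2 r r + \frac{44}{5}\right) = -2 + \left(2 r^{2} + \frac{44}{5}\right) = -2 + \left(\frac{44}{5} + 2 r^{2}\right) = \frac{34}{5} + 2 r^{2}$)
$3788 - R{\left(23,-61 \right)} = 3788 - \left(\frac{34}{5} + 2 \left(-61\right)^{2}\right) = 3788 - \left(\frac{34}{5} + 2 \cdot 3721\right) = 3788 - \left(\frac{34}{5} + 7442\right) = 3788 - \frac{37244}{5} = - \frac{18304}{5}$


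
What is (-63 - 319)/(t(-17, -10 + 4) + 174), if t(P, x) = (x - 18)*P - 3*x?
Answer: -191/300 ≈ -0.63667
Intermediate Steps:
t(P, x) = -3*x + P*(-18 + x) (t(P, x) = (-18 + x)*P - 3*x = P*(-18 + x) - 3*x = -3*x + P*(-18 + x))
(-63 - 319)/(t(-17, -10 + 4) + 174) = (-63 - 319)/((-18*(-17) - 3*(-10 + 4) - 17*(-10 + 4)) + 174) = -382/((306 - 3*(-6) - 17*(-6)) + 174) = -382/((306 + 18 + 102) + 174) = -382/(426 + 174) = -382/600 = -382*1/600 = -191/300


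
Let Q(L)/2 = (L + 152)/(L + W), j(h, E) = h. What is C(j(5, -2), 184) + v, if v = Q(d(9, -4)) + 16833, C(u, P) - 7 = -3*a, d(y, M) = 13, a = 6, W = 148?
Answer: 2708672/161 ≈ 16824.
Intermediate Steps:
Q(L) = 2*(152 + L)/(148 + L) (Q(L) = 2*((L + 152)/(L + 148)) = 2*((152 + L)/(148 + L)) = 2*(152 + L)/(148 + L))
C(u, P) = -11 (C(u, P) = 7 - 3*6 = 7 - 18 = -11)
v = 2710443/161 (v = 2*(152 + 13)/(148 + 13) + 16833 = 2*165/161 + 16833 = 2*(1/161)*165 + 16833 = 330/161 + 16833 = 2710443/161 ≈ 16835.)
C(j(5, -2), 184) + v = -11 + 2710443/161 = 2708672/161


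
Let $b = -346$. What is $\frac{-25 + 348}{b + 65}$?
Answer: $- \frac{323}{281} \approx -1.1495$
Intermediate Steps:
$\frac{-25 + 348}{b + 65} = \frac{-25 + 348}{-346 + 65} = \frac{323}{-281} = 323 \left(- \frac{1}{281}\right) = - \frac{323}{281}$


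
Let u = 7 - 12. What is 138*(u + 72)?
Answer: 9246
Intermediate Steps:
u = -5
138*(u + 72) = 138*(-5 + 72) = 138*67 = 9246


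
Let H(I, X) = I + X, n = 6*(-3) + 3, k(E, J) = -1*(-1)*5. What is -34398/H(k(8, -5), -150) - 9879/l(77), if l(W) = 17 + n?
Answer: -1363659/290 ≈ -4702.3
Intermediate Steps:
k(E, J) = 5 (k(E, J) = 1*5 = 5)
n = -15 (n = -18 + 3 = -15)
l(W) = 2 (l(W) = 17 - 15 = 2)
-34398/H(k(8, -5), -150) - 9879/l(77) = -34398/(5 - 150) - 9879/2 = -34398/(-145) - 9879*½ = -34398*(-1/145) - 9879/2 = 34398/145 - 9879/2 = -1363659/290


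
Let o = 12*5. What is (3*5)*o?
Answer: 900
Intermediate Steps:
o = 60
(3*5)*o = (3*5)*60 = 15*60 = 900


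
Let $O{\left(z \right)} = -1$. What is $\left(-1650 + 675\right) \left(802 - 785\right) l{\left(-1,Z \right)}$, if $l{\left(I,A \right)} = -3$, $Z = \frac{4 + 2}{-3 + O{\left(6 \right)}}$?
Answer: $49725$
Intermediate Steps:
$Z = - \frac{3}{2}$ ($Z = \frac{4 + 2}{-3 - 1} = \frac{6}{-4} = 6 \left(- \frac{1}{4}\right) = - \frac{3}{2} \approx -1.5$)
$\left(-1650 + 675\right) \left(802 - 785\right) l{\left(-1,Z \right)} = \left(-1650 + 675\right) \left(802 - 785\right) \left(-3\right) = \left(-975\right) 17 \left(-3\right) = \left(-16575\right) \left(-3\right) = 49725$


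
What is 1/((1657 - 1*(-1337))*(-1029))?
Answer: -1/3080826 ≈ -3.2459e-7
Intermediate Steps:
1/((1657 - 1*(-1337))*(-1029)) = 1/((1657 + 1337)*(-1029)) = 1/(2994*(-1029)) = 1/(-3080826) = -1/3080826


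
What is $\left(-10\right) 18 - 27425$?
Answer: $-27605$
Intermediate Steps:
$\left(-10\right) 18 - 27425 = -180 - 27425 = -27605$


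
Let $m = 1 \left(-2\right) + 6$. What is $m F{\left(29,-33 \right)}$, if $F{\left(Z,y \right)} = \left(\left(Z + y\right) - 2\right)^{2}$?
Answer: $144$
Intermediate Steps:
$F{\left(Z,y \right)} = \left(-2 + Z + y\right)^{2}$
$m = 4$ ($m = -2 + 6 = 4$)
$m F{\left(29,-33 \right)} = 4 \left(-2 + 29 - 33\right)^{2} = 4 \left(-6\right)^{2} = 4 \cdot 36 = 144$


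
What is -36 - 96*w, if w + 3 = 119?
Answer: -11172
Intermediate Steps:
w = 116 (w = -3 + 119 = 116)
-36 - 96*w = -36 - 96*116 = -36 - 11136 = -11172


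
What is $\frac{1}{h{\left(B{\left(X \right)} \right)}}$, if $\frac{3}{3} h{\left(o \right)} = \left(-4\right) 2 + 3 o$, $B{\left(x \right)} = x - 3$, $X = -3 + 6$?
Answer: $- \frac{1}{8} \approx -0.125$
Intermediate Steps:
$X = 3$
$B{\left(x \right)} = -3 + x$
$h{\left(o \right)} = -8 + 3 o$ ($h{\left(o \right)} = \left(-4\right) 2 + 3 o = -8 + 3 o$)
$\frac{1}{h{\left(B{\left(X \right)} \right)}} = \frac{1}{-8 + 3 \left(-3 + 3\right)} = \frac{1}{-8 + 3 \cdot 0} = \frac{1}{-8 + 0} = \frac{1}{-8} = - \frac{1}{8}$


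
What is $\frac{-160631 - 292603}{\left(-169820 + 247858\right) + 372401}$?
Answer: $- \frac{453234}{450439} \approx -1.0062$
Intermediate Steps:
$\frac{-160631 - 292603}{\left(-169820 + 247858\right) + 372401} = - \frac{453234}{78038 + 372401} = - \frac{453234}{450439}$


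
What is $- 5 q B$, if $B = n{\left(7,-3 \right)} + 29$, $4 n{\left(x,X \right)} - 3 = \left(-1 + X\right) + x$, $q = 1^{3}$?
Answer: $- \frac{305}{2} \approx -152.5$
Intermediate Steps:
$q = 1$
$n{\left(x,X \right)} = \frac{1}{2} + \frac{X}{4} + \frac{x}{4}$ ($n{\left(x,X \right)} = \frac{3}{4} + \frac{\left(-1 + X\right) + x}{4} = \frac{3}{4} + \frac{-1 + X + x}{4} = \frac{3}{4} + \left(- \frac{1}{4} + \frac{X}{4} + \frac{x}{4}\right) = \frac{1}{2} + \frac{X}{4} + \frac{x}{4}$)
$B = \frac{61}{2}$ ($B = \left(\frac{1}{2} + \frac{1}{4} \left(-3\right) + \frac{1}{4} \cdot 7\right) + 29 = \left(\frac{1}{2} - \frac{3}{4} + \frac{7}{4}\right) + 29 = \frac{3}{2} + 29 = \frac{61}{2} \approx 30.5$)
$- 5 q B = \left(-5\right) 1 \cdot \frac{61}{2} = \left(-5\right) \frac{61}{2} = - \frac{305}{2}$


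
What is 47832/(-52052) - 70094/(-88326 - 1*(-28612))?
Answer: 99036605/388529141 ≈ 0.25490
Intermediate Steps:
47832/(-52052) - 70094/(-88326 - 1*(-28612)) = 47832*(-1/52052) - 70094/(-88326 + 28612) = -11958/13013 - 70094/(-59714) = -11958/13013 - 70094*(-1/59714) = -11958/13013 + 35047/29857 = 99036605/388529141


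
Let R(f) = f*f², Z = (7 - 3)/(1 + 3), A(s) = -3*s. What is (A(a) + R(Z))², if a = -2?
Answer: 49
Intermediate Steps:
Z = 1 (Z = 4/4 = 4*(¼) = 1)
R(f) = f³
(A(a) + R(Z))² = (-3*(-2) + 1³)² = (6 + 1)² = 7² = 49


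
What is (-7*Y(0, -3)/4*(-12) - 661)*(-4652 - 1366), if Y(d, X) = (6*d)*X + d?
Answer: 3977898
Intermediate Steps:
Y(d, X) = d + 6*X*d (Y(d, X) = 6*X*d + d = d + 6*X*d)
(-7*Y(0, -3)/4*(-12) - 661)*(-4652 - 1366) = (-7*0*(1 + 6*(-3))/4*(-12) - 661)*(-4652 - 1366) = (-7*0*(1 - 18)/4*(-12) - 661)*(-6018) = (-7*0*(-17)/4*(-12) - 661)*(-6018) = (-0/4*(-12) - 661)*(-6018) = (-7*0*(-12) - 661)*(-6018) = (0*(-12) - 661)*(-6018) = (0 - 661)*(-6018) = -661*(-6018) = 3977898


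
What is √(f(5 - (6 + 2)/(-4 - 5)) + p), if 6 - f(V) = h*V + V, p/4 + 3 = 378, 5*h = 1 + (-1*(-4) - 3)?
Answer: √336995/15 ≈ 38.701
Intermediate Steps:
h = ⅖ (h = (1 + (-1*(-4) - 3))/5 = (1 + (4 - 3))/5 = (1 + 1)/5 = (⅕)*2 = ⅖ ≈ 0.40000)
p = 1500 (p = -12 + 4*378 = -12 + 1512 = 1500)
f(V) = 6 - 7*V/5 (f(V) = 6 - (2*V/5 + V) = 6 - 7*V/5)
√(f(5 - (6 + 2)/(-4 - 5)) + p) = √((6 - 7*(5 - (6 + 2)/(-4 - 5))/5) + 1500) = √((6 - 7*(5 - 8/(-9))/5) + 1500) = √((6 - 7*(5 - 8*(-1)/9)/5) + 1500) = √((6 - 7*(5 - 1*(-8/9))/5) + 1500) = √((6 - 7*(5 + 8/9)/5) + 1500) = √((6 - 7/5*53/9) + 1500) = √((6 - 371/45) + 1500) = √(-101/45 + 1500) = √(67399/45) = √336995/15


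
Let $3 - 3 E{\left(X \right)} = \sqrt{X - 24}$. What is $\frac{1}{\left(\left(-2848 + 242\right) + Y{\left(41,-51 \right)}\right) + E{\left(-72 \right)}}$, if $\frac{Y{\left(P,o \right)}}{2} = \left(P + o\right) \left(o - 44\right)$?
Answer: $- \frac{2115}{1491107} + \frac{4 i \sqrt{6}}{1491107} \approx -0.0014184 + 6.5709 \cdot 10^{-6} i$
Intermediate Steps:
$Y{\left(P,o \right)} = 2 \left(-44 + o\right) \left(P + o\right)$ ($Y{\left(P,o \right)} = 2 \left(P + o\right) \left(o - 44\right) = 2 \left(P + o\right) \left(-44 + o\right) = 2 \left(-44 + o\right) \left(P + o\right)$)
$E{\left(X \right)} = 1 - \frac{\sqrt{-24 + X}}{3}$ ($E{\left(X \right)} = 1 - \frac{\sqrt{X - 24}}{3} = 1 - \frac{\sqrt{-24 + X}}{3}$)
$\frac{1}{\left(\left(-2848 + 242\right) + Y{\left(41,-51 \right)}\right) + E{\left(-72 \right)}} = \frac{1}{\left(\left(-2848 + 242\right) + \left(\left(-88\right) 41 - -4488 + 2 \left(-51\right)^{2} + 2 \cdot 41 \left(-51\right)\right)\right) + \left(1 - \frac{\sqrt{-24 - 72}}{3}\right)} = \frac{1}{\left(-2606 + \left(-3608 + 4488 + 2 \cdot 2601 - 4182\right)\right) + \left(1 - \frac{\sqrt{-96}}{3}\right)} = \frac{1}{\left(-2606 + \left(-3608 + 4488 + 5202 - 4182\right)\right) + \left(1 - \frac{4 i \sqrt{6}}{3}\right)} = \frac{1}{\left(-2606 + 1900\right) + \left(1 - \frac{4 i \sqrt{6}}{3}\right)} = \frac{1}{-706 + \left(1 - \frac{4 i \sqrt{6}}{3}\right)} = \frac{1}{-705 - \frac{4 i \sqrt{6}}{3}}$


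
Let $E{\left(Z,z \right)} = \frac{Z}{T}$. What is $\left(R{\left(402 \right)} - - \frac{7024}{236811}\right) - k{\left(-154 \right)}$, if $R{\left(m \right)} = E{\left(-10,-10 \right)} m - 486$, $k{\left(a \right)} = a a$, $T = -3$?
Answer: $- \frac{5413966058}{236811} \approx -22862.0$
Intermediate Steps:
$E{\left(Z,z \right)} = - \frac{Z}{3}$ ($E{\left(Z,z \right)} = \frac{Z}{-3} = Z \left(- \frac{1}{3}\right) = - \frac{Z}{3}$)
$k{\left(a \right)} = a^{2}$
$R{\left(m \right)} = -486 + \frac{10 m}{3}$ ($R{\left(m \right)} = \left(- \frac{1}{3}\right) \left(-10\right) m - 486 = \frac{10 m}{3} - 486 = -486 + \frac{10 m}{3}$)
$\left(R{\left(402 \right)} - - \frac{7024}{236811}\right) - k{\left(-154 \right)} = \left(\left(-486 + \frac{10}{3} \cdot 402\right) - - \frac{7024}{236811}\right) - \left(-154\right)^{2} = \left(\left(-486 + 1340\right) - \left(-7024\right) \frac{1}{236811}\right) - 23716 = \left(854 - - \frac{7024}{236811}\right) - 23716 = \left(854 + \frac{7024}{236811}\right) - 23716 = \frac{202243618}{236811} - 23716 = - \frac{5413966058}{236811}$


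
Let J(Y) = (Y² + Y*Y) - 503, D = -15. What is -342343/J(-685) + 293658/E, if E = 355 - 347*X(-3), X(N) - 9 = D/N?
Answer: -92325736885/1407858447 ≈ -65.579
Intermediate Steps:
X(N) = 9 - 15/N
J(Y) = -503 + 2*Y² (J(Y) = (Y² + Y²) - 503 = 2*Y² - 503 = -503 + 2*Y²)
E = -4503 (E = 355 - 347*(9 - 15/(-3)) = 355 - 347*(9 - 15*(-⅓)) = 355 - 347*(9 + 5) = 355 - 347*14 = 355 - 4858 = -4503)
-342343/J(-685) + 293658/E = -342343/(-503 + 2*(-685)²) + 293658/(-4503) = -342343/(-503 + 2*469225) + 293658*(-1/4503) = -342343/(-503 + 938450) - 97886/1501 = -342343/937947 - 97886/1501 = -92325736885/1407858447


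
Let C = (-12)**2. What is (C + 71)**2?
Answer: 46225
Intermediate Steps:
C = 144
(C + 71)**2 = (144 + 71)**2 = 215**2 = 46225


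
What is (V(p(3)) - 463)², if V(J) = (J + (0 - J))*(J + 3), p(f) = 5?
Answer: 214369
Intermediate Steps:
V(J) = 0 (V(J) = (J - J)*(3 + J) = 0*(3 + J) = 0)
(V(p(3)) - 463)² = (0 - 463)² = (-463)² = 214369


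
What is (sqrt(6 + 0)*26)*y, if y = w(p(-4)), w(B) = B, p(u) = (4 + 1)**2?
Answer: 650*sqrt(6) ≈ 1592.2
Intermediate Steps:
p(u) = 25 (p(u) = 5**2 = 25)
y = 25
(sqrt(6 + 0)*26)*y = (sqrt(6 + 0)*26)*25 = (sqrt(6)*26)*25 = (26*sqrt(6))*25 = 650*sqrt(6)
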